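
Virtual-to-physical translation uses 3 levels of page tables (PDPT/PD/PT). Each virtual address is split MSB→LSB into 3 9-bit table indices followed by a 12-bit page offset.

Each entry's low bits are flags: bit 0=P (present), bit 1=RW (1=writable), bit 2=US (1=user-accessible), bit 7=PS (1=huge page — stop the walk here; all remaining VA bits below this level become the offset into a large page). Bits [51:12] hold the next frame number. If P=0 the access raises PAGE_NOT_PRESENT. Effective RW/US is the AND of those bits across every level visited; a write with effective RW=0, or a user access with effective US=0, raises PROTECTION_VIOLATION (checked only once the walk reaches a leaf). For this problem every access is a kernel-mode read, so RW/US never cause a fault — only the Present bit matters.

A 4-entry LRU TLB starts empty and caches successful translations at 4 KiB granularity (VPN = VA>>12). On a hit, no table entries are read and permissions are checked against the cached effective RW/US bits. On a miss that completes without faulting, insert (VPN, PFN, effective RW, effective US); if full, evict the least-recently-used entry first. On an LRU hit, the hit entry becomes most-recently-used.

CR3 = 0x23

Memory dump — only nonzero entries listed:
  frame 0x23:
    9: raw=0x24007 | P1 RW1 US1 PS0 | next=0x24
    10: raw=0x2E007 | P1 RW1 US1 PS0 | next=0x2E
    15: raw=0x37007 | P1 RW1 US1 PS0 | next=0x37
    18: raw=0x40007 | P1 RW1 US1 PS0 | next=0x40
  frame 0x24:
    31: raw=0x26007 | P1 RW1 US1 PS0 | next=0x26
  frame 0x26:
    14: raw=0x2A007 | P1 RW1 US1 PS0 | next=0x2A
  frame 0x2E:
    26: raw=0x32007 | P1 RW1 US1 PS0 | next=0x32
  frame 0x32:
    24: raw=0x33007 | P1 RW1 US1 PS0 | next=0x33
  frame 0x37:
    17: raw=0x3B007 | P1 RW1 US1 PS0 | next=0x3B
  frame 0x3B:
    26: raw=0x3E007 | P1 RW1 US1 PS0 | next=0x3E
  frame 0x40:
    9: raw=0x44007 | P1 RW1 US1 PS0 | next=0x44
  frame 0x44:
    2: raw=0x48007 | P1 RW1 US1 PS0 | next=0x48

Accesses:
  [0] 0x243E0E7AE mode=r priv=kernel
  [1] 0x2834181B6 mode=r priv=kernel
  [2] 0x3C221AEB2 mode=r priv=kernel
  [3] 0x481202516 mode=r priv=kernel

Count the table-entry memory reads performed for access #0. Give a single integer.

Walk each access:
#0 VA=0x243E0E7AE (r,kernel):
  L0: frame=0x23 idx=9 entry=0x24007 [P=1 RW=1 US=1 PS=0]
  L1: frame=0x24 idx=31 entry=0x26007 [P=1 RW=1 US=1 PS=0]
  L2: frame=0x26 idx=14 entry=0x2A007 [P=1 RW=1 US=1 PS=0]
  → PA=0x2A7AE  (3 entries read)
#1 VA=0x2834181B6 (r,kernel):
  L0: frame=0x23 idx=10 entry=0x2E007 [P=1 RW=1 US=1 PS=0]
  L1: frame=0x2E idx=26 entry=0x32007 [P=1 RW=1 US=1 PS=0]
  L2: frame=0x32 idx=24 entry=0x33007 [P=1 RW=1 US=1 PS=0]
  → PA=0x331B6  (3 entries read)
#2 VA=0x3C221AEB2 (r,kernel):
  L0: frame=0x23 idx=15 entry=0x37007 [P=1 RW=1 US=1 PS=0]
  L1: frame=0x37 idx=17 entry=0x3B007 [P=1 RW=1 US=1 PS=0]
  L2: frame=0x3B idx=26 entry=0x3E007 [P=1 RW=1 US=1 PS=0]
  → PA=0x3EEB2  (3 entries read)
#3 VA=0x481202516 (r,kernel):
  L0: frame=0x23 idx=18 entry=0x40007 [P=1 RW=1 US=1 PS=0]
  L1: frame=0x40 idx=9 entry=0x44007 [P=1 RW=1 US=1 PS=0]
  L2: frame=0x44 idx=2 entry=0x48007 [P=1 RW=1 US=1 PS=0]
  → PA=0x48516  (3 entries read)

Entries read for #0: 3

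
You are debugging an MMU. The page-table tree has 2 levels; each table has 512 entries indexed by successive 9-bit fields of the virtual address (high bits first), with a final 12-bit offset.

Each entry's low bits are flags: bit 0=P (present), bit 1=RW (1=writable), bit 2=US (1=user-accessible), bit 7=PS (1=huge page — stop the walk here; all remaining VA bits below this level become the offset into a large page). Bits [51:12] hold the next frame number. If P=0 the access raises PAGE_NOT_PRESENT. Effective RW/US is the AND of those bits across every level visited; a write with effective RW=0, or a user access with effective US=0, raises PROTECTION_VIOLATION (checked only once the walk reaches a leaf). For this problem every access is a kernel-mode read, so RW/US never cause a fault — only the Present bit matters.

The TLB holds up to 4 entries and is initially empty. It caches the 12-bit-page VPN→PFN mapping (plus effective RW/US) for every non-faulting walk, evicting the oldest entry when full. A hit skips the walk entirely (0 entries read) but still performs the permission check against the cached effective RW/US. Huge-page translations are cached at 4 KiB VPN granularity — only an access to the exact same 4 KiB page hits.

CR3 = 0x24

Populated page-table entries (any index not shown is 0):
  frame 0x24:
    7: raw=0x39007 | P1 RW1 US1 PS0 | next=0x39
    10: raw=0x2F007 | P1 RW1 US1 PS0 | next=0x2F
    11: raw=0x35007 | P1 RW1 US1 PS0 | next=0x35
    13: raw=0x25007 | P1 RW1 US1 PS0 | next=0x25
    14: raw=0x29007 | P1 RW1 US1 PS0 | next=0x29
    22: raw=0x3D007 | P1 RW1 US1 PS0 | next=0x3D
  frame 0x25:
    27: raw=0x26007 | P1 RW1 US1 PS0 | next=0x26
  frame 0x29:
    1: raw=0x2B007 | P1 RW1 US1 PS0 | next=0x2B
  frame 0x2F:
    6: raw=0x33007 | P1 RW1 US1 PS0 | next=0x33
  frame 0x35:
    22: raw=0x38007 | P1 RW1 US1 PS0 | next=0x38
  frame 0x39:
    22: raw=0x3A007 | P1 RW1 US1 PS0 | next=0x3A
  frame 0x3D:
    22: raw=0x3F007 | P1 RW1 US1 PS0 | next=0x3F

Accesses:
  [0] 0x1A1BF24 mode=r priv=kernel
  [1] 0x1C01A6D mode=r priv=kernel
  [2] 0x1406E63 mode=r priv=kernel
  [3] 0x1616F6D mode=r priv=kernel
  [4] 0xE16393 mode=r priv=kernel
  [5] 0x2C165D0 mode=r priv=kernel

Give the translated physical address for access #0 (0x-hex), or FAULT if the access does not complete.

Trace:
#0 VA=0x1A1BF24 (r,kernel):
  [0] read 0x24 idx=13: raw=0x25007 flags P=1 W=1 U=1 S=0
  [1] read 0x25 idx=27: raw=0x26007 flags P=1 W=1 U=1 S=0
  → PA=0x26F24  (2 entries read)
#1 VA=0x1C01A6D (r,kernel):
  [0] read 0x24 idx=14: raw=0x29007 flags P=1 W=1 U=1 S=0
  [1] read 0x29 idx=1: raw=0x2B007 flags P=1 W=1 U=1 S=0
  → PA=0x2BA6D  (2 entries read)
#2 VA=0x1406E63 (r,kernel):
  [0] read 0x24 idx=10: raw=0x2F007 flags P=1 W=1 U=1 S=0
  [1] read 0x2F idx=6: raw=0x33007 flags P=1 W=1 U=1 S=0
  → PA=0x33E63  (2 entries read)
#3 VA=0x1616F6D (r,kernel):
  [0] read 0x24 idx=11: raw=0x35007 flags P=1 W=1 U=1 S=0
  [1] read 0x35 idx=22: raw=0x38007 flags P=1 W=1 U=1 S=0
  → PA=0x38F6D  (2 entries read)
#4 VA=0xE16393 (r,kernel):
  [0] read 0x24 idx=7: raw=0x39007 flags P=1 W=1 U=1 S=0
  [1] read 0x39 idx=22: raw=0x3A007 flags P=1 W=1 U=1 S=0
  → PA=0x3A393  (2 entries read)
#5 VA=0x2C165D0 (r,kernel):
  [0] read 0x24 idx=22: raw=0x3D007 flags P=1 W=1 U=1 S=0
  [1] read 0x3D idx=22: raw=0x3F007 flags P=1 W=1 U=1 S=0
  → PA=0x3F5D0  (2 entries read)

Access #0 PA: 0x26F24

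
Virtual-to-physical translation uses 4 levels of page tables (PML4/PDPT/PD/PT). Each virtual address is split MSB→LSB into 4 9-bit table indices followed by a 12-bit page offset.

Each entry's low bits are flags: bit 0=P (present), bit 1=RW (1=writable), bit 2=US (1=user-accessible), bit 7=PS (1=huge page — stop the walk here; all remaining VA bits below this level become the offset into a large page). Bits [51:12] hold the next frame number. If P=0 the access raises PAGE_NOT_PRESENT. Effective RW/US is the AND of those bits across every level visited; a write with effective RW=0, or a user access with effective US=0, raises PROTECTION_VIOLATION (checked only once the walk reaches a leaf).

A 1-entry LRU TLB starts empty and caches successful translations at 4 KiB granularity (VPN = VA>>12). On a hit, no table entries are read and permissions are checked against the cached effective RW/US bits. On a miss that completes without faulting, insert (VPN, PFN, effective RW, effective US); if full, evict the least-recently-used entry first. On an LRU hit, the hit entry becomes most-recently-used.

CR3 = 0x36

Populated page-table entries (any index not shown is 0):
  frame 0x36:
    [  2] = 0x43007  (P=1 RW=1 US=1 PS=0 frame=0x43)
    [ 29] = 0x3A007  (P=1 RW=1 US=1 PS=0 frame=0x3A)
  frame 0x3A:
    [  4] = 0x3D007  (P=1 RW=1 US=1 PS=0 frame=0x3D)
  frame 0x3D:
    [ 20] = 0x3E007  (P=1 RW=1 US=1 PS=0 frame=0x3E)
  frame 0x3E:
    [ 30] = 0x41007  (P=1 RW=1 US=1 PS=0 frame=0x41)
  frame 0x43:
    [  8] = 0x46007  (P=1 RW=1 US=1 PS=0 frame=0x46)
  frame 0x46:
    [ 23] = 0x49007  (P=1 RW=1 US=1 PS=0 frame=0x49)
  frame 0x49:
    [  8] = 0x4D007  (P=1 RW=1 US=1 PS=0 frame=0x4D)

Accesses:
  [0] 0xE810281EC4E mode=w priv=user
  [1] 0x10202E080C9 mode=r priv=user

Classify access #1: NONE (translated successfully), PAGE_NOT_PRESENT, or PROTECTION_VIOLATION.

Per-access translation:
#0 VA=0xE810281EC4E (w,user):
  [0] read 0x36 idx=29: raw=0x3A007 flags P=1 W=1 U=1 S=0
  [1] read 0x3A idx=4: raw=0x3D007 flags P=1 W=1 U=1 S=0
  [2] read 0x3D idx=20: raw=0x3E007 flags P=1 W=1 U=1 S=0
  [3] read 0x3E idx=30: raw=0x41007 flags P=1 W=1 U=1 S=0
  → PA=0x41C4E  (4 entries read)
#1 VA=0x10202E080C9 (r,user):
  [0] read 0x36 idx=2: raw=0x43007 flags P=1 W=1 U=1 S=0
  [1] read 0x43 idx=8: raw=0x46007 flags P=1 W=1 U=1 S=0
  [2] read 0x46 idx=23: raw=0x49007 flags P=1 W=1 U=1 S=0
  [3] read 0x49 idx=8: raw=0x4D007 flags P=1 W=1 U=1 S=0
  → PA=0x4D0C9  (4 entries read)

Access #1 fault: NONE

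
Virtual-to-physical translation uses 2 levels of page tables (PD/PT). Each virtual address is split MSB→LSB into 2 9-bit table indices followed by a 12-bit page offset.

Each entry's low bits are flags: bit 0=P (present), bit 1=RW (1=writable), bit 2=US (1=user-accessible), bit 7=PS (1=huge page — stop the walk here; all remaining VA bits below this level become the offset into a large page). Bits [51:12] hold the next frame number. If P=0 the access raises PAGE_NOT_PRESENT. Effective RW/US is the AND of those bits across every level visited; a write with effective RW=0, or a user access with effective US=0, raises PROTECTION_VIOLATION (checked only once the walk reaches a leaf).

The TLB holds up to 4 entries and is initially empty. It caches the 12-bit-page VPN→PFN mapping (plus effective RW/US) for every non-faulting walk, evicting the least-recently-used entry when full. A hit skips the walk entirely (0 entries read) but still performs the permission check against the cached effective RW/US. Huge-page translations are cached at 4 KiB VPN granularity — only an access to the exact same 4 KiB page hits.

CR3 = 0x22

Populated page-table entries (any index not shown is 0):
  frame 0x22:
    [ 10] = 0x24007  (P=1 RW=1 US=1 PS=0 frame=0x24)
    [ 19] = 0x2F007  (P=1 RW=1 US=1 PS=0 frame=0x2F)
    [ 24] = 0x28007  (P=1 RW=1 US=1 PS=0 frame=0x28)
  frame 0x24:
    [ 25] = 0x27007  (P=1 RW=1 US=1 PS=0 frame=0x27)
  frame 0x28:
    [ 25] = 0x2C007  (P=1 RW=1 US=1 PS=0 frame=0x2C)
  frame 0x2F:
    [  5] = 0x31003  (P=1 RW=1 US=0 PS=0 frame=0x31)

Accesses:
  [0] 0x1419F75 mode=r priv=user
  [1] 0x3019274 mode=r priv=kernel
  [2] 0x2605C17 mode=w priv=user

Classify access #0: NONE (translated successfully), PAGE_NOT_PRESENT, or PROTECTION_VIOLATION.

Trace:
#0 VA=0x1419F75 (r,user):
  [0] read 0x22 idx=10: raw=0x24007 flags P=1 W=1 U=1 S=0
  [1] read 0x24 idx=25: raw=0x27007 flags P=1 W=1 U=1 S=0
  ✓ 0x27F75  — 2 lookups
#1 VA=0x3019274 (r,kernel):
  [0] read 0x22 idx=24: raw=0x28007 flags P=1 W=1 U=1 S=0
  [1] read 0x28 idx=25: raw=0x2C007 flags P=1 W=1 U=1 S=0
  ✓ 0x2C274  — 2 lookups
#2 VA=0x2605C17 (w,user):
  [0] read 0x22 idx=19: raw=0x2F007 flags P=1 W=1 U=1 S=0
  [1] read 0x2F idx=5: raw=0x31003 flags P=1 W=1 U=0 S=0
  → PROTECTION_VIOLATION  (2 entries read)

Access #0 fault: NONE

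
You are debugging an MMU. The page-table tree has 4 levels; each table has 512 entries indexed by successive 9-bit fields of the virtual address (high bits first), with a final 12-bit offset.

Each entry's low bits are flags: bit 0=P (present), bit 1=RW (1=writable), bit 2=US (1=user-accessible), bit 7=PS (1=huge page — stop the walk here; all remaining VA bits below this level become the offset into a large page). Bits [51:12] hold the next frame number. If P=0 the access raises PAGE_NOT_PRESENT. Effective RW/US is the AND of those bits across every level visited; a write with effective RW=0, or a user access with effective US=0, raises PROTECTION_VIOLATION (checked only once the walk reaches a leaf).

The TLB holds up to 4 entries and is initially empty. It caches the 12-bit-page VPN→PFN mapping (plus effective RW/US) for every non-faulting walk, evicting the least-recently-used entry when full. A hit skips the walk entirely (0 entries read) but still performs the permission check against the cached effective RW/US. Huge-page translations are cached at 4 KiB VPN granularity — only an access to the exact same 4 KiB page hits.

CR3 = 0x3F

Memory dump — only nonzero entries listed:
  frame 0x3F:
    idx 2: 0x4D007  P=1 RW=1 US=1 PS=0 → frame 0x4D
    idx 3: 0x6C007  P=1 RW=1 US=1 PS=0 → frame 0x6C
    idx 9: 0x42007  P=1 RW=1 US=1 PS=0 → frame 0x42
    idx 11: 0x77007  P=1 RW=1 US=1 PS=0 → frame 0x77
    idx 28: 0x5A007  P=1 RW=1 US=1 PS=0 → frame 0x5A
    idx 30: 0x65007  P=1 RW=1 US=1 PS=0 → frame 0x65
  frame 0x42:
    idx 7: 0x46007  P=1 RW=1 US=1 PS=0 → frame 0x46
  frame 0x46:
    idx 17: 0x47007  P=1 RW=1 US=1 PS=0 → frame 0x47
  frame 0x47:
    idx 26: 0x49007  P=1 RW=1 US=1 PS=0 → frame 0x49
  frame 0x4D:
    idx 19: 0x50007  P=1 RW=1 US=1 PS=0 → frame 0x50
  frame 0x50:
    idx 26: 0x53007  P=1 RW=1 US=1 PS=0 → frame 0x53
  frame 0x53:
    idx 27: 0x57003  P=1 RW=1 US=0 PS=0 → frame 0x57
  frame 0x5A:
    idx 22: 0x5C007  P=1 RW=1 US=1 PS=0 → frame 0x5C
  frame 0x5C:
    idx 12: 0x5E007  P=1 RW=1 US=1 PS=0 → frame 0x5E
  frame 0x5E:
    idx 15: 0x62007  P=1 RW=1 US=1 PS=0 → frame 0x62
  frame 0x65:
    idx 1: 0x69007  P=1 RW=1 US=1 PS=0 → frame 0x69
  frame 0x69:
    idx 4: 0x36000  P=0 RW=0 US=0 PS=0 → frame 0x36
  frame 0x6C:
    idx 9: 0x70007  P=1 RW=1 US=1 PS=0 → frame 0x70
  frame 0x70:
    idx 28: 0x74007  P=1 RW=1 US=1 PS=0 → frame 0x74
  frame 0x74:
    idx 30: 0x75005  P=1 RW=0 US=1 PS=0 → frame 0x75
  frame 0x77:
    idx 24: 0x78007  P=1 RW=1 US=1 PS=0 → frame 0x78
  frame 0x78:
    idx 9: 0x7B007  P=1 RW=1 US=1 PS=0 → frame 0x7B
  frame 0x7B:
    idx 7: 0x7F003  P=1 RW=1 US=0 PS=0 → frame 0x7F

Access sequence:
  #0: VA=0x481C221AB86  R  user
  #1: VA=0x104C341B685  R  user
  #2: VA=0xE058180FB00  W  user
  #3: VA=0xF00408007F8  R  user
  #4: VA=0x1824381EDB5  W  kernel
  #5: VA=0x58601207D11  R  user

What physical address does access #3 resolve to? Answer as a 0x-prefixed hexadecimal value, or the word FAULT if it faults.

Per-access translation:
#0 VA=0x481C221AB86 (r,user):
  L0 @0x3F[9] → 0x42007  P=1,RW=1,US=1,PS=0
  L1 @0x42[7] → 0x46007  P=1,RW=1,US=1,PS=0
  L2 @0x46[17] → 0x47007  P=1,RW=1,US=1,PS=0
  L3 @0x47[26] → 0x49007  P=1,RW=1,US=1,PS=0
  ⇒ phys 0x49B86  [4 reads]
#1 VA=0x104C341B685 (r,user):
  L0 @0x3F[2] → 0x4D007  P=1,RW=1,US=1,PS=0
  L1 @0x4D[19] → 0x50007  P=1,RW=1,US=1,PS=0
  L2 @0x50[26] → 0x53007  P=1,RW=1,US=1,PS=0
  L3 @0x53[27] → 0x57003  P=1,RW=1,US=0,PS=0
  ⇒ fault: PROTECTION_VIOLATION  — 4 lookups
#2 VA=0xE058180FB00 (w,user):
  L0 @0x3F[28] → 0x5A007  P=1,RW=1,US=1,PS=0
  L1 @0x5A[22] → 0x5C007  P=1,RW=1,US=1,PS=0
  L2 @0x5C[12] → 0x5E007  P=1,RW=1,US=1,PS=0
  L3 @0x5E[15] → 0x62007  P=1,RW=1,US=1,PS=0
  ⇒ phys 0x62B00  [4 reads]
#3 VA=0xF00408007F8 (r,user):
  L0 @0x3F[30] → 0x65007  P=1,RW=1,US=1,PS=0
  L1 @0x65[1] → 0x69007  P=1,RW=1,US=1,PS=0
  L2 @0x69[4] → 0x36000  P=0,RW=0,US=0,PS=0
  ⇒ fault: PAGE_NOT_PRESENT  — 3 lookups
#4 VA=0x1824381EDB5 (w,kernel):
  L0 @0x3F[3] → 0x6C007  P=1,RW=1,US=1,PS=0
  L1 @0x6C[9] → 0x70007  P=1,RW=1,US=1,PS=0
  L2 @0x70[28] → 0x74007  P=1,RW=1,US=1,PS=0
  L3 @0x74[30] → 0x75005  P=1,RW=0,US=1,PS=0
  ⇒ fault: PROTECTION_VIOLATION  — 4 lookups
#5 VA=0x58601207D11 (r,user):
  L0 @0x3F[11] → 0x77007  P=1,RW=1,US=1,PS=0
  L1 @0x77[24] → 0x78007  P=1,RW=1,US=1,PS=0
  L2 @0x78[9] → 0x7B007  P=1,RW=1,US=1,PS=0
  L3 @0x7B[7] → 0x7F003  P=1,RW=1,US=0,PS=0
  ⇒ fault: PROTECTION_VIOLATION  — 4 lookups

Access #3 PA: FAULT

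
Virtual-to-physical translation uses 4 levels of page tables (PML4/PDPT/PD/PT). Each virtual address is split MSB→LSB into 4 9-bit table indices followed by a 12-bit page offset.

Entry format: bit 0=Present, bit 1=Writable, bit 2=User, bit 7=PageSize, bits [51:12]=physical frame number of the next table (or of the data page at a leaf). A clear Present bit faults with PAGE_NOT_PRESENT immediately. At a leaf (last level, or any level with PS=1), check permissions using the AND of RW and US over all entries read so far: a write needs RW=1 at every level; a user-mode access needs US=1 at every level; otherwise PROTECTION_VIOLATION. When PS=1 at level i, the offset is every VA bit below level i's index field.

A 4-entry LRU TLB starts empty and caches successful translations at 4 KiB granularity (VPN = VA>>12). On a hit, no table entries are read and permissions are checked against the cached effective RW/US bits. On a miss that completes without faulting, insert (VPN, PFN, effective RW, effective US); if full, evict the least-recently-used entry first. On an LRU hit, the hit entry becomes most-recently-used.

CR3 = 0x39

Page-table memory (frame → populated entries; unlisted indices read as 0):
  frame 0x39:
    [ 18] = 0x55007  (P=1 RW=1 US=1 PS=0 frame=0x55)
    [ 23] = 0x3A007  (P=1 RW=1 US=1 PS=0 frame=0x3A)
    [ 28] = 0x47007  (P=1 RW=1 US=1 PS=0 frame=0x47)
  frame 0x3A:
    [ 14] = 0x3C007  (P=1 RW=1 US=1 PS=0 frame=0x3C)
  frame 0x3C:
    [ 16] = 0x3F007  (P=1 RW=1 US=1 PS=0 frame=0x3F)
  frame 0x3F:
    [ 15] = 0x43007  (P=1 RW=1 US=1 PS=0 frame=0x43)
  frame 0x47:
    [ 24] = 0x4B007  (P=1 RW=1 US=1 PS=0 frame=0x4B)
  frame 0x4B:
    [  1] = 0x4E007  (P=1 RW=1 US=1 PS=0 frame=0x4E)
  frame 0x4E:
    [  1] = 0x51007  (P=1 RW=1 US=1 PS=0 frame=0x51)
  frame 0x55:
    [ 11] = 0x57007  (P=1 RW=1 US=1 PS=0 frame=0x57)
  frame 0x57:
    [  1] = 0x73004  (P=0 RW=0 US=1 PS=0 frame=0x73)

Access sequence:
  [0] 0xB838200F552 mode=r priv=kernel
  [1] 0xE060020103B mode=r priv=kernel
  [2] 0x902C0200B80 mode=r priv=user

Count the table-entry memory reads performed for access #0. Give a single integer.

Per-access translation:
#0 VA=0xB838200F552 (r,kernel):
  L0 @0x39[23] → 0x3A007  P=1,RW=1,US=1,PS=0
  L1 @0x3A[14] → 0x3C007  P=1,RW=1,US=1,PS=0
  L2 @0x3C[16] → 0x3F007  P=1,RW=1,US=1,PS=0
  L3 @0x3F[15] → 0x43007  P=1,RW=1,US=1,PS=0
  → PA=0x43552  (4 entries read)
#1 VA=0xE060020103B (r,kernel):
  L0 @0x39[28] → 0x47007  P=1,RW=1,US=1,PS=0
  L1 @0x47[24] → 0x4B007  P=1,RW=1,US=1,PS=0
  L2 @0x4B[1] → 0x4E007  P=1,RW=1,US=1,PS=0
  L3 @0x4E[1] → 0x51007  P=1,RW=1,US=1,PS=0
  → PA=0x5103B  (4 entries read)
#2 VA=0x902C0200B80 (r,user):
  L0 @0x39[18] → 0x55007  P=1,RW=1,US=1,PS=0
  L1 @0x55[11] → 0x57007  P=1,RW=1,US=1,PS=0
  L2 @0x57[1] → 0x73004  P=0,RW=0,US=1,PS=0
  ✗ PAGE_NOT_PRESENT  [3 reads]

Entries read for #0: 4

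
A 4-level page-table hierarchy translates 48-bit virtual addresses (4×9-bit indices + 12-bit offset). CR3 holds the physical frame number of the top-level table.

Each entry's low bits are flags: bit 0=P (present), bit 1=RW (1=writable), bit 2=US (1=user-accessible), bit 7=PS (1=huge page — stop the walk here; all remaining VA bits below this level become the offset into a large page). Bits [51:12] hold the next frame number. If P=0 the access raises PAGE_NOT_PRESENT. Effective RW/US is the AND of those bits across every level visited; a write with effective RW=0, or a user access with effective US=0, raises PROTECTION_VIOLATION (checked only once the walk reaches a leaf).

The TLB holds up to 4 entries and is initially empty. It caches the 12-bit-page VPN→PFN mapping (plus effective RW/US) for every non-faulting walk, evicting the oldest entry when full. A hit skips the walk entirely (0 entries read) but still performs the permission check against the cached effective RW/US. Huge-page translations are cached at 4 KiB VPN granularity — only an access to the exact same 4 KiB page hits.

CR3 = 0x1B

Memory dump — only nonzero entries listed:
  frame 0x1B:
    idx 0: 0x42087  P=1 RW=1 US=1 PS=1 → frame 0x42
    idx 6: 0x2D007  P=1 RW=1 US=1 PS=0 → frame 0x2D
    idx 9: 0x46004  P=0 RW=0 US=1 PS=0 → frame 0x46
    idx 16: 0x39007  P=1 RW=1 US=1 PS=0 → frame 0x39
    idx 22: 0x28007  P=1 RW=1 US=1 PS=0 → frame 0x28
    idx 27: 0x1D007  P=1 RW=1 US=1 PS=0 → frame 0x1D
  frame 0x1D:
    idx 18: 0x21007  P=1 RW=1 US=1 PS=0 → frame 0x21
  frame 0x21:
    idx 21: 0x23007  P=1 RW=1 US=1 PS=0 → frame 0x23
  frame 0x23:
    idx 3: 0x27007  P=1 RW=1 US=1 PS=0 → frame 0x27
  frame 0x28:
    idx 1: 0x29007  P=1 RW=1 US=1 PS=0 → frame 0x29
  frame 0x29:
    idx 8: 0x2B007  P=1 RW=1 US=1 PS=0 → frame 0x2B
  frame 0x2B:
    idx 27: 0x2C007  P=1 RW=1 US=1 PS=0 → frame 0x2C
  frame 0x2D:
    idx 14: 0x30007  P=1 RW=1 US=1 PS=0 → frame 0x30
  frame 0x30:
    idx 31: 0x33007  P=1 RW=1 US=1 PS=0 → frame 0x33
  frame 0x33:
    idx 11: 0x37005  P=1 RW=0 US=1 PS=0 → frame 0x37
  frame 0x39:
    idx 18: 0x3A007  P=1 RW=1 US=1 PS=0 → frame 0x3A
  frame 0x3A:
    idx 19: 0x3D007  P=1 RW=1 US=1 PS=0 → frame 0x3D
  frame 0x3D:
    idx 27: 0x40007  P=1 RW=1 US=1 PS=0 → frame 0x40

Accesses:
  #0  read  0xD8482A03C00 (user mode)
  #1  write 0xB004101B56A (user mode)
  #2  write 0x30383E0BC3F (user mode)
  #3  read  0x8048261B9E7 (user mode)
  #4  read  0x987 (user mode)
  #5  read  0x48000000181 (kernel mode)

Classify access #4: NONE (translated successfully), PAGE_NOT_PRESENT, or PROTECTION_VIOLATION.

Trace:
#0 VA=0xD8482A03C00 (r,user):
  L0 @0x1B[27] → 0x1D007  P=1,RW=1,US=1,PS=0
  L1 @0x1D[18] → 0x21007  P=1,RW=1,US=1,PS=0
  L2 @0x21[21] → 0x23007  P=1,RW=1,US=1,PS=0
  L3 @0x23[3] → 0x27007  P=1,RW=1,US=1,PS=0
  ⇒ phys 0x27C00  [4 reads]
#1 VA=0xB004101B56A (w,user):
  L0 @0x1B[22] → 0x28007  P=1,RW=1,US=1,PS=0
  L1 @0x28[1] → 0x29007  P=1,RW=1,US=1,PS=0
  L2 @0x29[8] → 0x2B007  P=1,RW=1,US=1,PS=0
  L3 @0x2B[27] → 0x2C007  P=1,RW=1,US=1,PS=0
  ⇒ phys 0x2C56A  [4 reads]
#2 VA=0x30383E0BC3F (w,user):
  L0 @0x1B[6] → 0x2D007  P=1,RW=1,US=1,PS=0
  L1 @0x2D[14] → 0x30007  P=1,RW=1,US=1,PS=0
  L2 @0x30[31] → 0x33007  P=1,RW=1,US=1,PS=0
  L3 @0x33[11] → 0x37005  P=1,RW=0,US=1,PS=0
  ⇒ fault: PROTECTION_VIOLATION  — 4 lookups
#3 VA=0x8048261B9E7 (r,user):
  L0 @0x1B[16] → 0x39007  P=1,RW=1,US=1,PS=0
  L1 @0x39[18] → 0x3A007  P=1,RW=1,US=1,PS=0
  L2 @0x3A[19] → 0x3D007  P=1,RW=1,US=1,PS=0
  L3 @0x3D[27] → 0x40007  P=1,RW=1,US=1,PS=0
  ⇒ phys 0x409E7  [4 reads]
#4 VA=0x987 (r,user):
  L0 @0x1B[0] → 0x42087  P=1,RW=1,US=1,PS=1
  ⇒ phys 0x42987 (huge @L0)  [1 reads]
#5 VA=0x48000000181 (r,kernel):
  L0 @0x1B[9] → 0x46004  P=0,RW=0,US=1,PS=0
  ⇒ fault: PAGE_NOT_PRESENT  — 1 lookups

Access #4 fault: NONE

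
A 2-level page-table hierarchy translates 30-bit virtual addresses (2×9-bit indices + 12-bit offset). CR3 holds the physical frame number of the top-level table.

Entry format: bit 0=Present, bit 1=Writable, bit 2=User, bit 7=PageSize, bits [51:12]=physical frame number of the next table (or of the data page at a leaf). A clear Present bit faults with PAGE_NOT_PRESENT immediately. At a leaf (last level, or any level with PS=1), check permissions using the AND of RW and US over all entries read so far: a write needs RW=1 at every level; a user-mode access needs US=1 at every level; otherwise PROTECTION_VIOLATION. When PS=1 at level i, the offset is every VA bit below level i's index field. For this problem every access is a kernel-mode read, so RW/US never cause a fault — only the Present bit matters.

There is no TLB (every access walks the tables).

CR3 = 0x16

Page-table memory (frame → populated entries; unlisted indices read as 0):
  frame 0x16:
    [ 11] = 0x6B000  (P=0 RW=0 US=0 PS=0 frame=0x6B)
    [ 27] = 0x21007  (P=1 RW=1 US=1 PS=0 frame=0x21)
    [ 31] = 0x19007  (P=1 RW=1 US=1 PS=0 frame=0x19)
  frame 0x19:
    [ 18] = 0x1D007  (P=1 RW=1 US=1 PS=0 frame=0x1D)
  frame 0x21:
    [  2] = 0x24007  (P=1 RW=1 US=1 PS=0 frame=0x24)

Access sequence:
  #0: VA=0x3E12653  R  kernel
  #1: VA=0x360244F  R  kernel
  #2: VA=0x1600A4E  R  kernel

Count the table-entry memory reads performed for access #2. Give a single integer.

Trace:
#0 VA=0x3E12653 (r,kernel):
  lvl0: tbl 0x16, slot 31 ⇒ 0x19007 (P1/RW1/US1/PS0)
  lvl1: tbl 0x19, slot 18 ⇒ 0x1D007 (P1/RW1/US1/PS0)
  → PA=0x1D653  (2 entries read)
#1 VA=0x360244F (r,kernel):
  lvl0: tbl 0x16, slot 27 ⇒ 0x21007 (P1/RW1/US1/PS0)
  lvl1: tbl 0x21, slot 2 ⇒ 0x24007 (P1/RW1/US1/PS0)
  → PA=0x2444F  (2 entries read)
#2 VA=0x1600A4E (r,kernel):
  lvl0: tbl 0x16, slot 11 ⇒ 0x6B000 (P0/RW0/US0/PS0)
  ✗ PAGE_NOT_PRESENT  [1 reads]

Entries read for #2: 1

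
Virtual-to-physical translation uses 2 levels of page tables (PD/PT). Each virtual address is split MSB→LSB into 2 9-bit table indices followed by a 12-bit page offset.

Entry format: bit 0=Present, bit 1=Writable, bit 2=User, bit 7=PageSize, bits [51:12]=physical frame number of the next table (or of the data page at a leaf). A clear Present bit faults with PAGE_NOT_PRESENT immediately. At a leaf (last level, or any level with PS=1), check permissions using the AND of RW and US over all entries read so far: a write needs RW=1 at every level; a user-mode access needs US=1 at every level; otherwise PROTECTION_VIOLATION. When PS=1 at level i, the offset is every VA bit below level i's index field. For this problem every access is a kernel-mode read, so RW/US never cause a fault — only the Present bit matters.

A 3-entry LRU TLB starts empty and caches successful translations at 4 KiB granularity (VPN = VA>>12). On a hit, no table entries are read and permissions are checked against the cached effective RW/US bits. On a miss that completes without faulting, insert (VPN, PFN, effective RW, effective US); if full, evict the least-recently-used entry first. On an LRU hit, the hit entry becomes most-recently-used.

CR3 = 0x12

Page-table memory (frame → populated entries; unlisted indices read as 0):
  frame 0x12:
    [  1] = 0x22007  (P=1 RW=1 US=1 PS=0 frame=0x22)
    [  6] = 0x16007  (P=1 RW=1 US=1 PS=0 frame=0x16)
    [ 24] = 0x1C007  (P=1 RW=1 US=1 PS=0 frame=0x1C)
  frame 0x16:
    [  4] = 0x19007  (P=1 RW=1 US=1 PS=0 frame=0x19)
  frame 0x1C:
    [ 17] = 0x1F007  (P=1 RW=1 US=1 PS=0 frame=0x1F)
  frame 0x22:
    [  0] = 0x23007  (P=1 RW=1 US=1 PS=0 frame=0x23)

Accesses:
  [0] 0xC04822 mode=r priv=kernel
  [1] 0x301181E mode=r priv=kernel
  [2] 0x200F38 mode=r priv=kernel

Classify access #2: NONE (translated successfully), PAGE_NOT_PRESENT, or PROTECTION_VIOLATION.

Walk each access:
#0 VA=0xC04822 (r,kernel):
  L0 @0x12[6] → 0x16007  P=1,RW=1,US=1,PS=0
  L1 @0x16[4] → 0x19007  P=1,RW=1,US=1,PS=0
  ✓ 0x19822  — 2 lookups
#1 VA=0x301181E (r,kernel):
  L0 @0x12[24] → 0x1C007  P=1,RW=1,US=1,PS=0
  L1 @0x1C[17] → 0x1F007  P=1,RW=1,US=1,PS=0
  ✓ 0x1F81E  — 2 lookups
#2 VA=0x200F38 (r,kernel):
  L0 @0x12[1] → 0x22007  P=1,RW=1,US=1,PS=0
  L1 @0x22[0] → 0x23007  P=1,RW=1,US=1,PS=0
  ✓ 0x23F38  — 2 lookups

Access #2 fault: NONE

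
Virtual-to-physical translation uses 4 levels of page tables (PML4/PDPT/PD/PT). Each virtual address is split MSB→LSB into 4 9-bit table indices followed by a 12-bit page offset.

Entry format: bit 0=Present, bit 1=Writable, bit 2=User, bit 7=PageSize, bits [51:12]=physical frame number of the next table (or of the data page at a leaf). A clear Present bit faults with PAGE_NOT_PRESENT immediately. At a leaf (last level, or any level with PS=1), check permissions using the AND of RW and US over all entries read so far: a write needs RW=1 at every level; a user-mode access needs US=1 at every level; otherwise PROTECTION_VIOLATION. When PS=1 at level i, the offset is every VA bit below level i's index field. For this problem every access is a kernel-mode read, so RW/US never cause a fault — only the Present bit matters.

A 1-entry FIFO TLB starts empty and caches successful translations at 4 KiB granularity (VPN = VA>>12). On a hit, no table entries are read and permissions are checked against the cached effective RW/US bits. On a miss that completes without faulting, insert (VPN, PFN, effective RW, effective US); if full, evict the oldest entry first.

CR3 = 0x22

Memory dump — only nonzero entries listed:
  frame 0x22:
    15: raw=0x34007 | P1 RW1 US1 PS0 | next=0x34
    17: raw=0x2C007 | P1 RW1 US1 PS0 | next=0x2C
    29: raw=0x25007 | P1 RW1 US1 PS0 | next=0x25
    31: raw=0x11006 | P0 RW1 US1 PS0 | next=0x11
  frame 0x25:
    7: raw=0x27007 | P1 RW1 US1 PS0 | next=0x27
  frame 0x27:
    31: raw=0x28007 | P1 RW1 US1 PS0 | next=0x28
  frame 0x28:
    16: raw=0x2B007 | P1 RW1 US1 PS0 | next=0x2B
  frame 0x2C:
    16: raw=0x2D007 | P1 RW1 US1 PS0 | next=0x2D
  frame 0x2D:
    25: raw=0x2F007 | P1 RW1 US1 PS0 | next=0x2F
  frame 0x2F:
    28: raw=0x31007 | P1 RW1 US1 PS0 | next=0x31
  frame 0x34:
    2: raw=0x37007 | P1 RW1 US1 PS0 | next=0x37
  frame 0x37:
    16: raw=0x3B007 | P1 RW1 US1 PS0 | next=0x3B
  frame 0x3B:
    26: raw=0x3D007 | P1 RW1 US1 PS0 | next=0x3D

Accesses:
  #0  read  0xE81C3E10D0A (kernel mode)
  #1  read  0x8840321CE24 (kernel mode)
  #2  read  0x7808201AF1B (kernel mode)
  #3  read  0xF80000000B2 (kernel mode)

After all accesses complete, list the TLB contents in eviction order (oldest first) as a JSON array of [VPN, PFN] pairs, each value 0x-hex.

Per-access translation:
#0 VA=0xE81C3E10D0A (r,kernel):
  [0] read 0x22 idx=29: raw=0x25007 flags P=1 W=1 U=1 S=0
  [1] read 0x25 idx=7: raw=0x27007 flags P=1 W=1 U=1 S=0
  [2] read 0x27 idx=31: raw=0x28007 flags P=1 W=1 U=1 S=0
  [3] read 0x28 idx=16: raw=0x2B007 flags P=1 W=1 U=1 S=0
  → PA=0x2BD0A  (4 entries read)
#1 VA=0x8840321CE24 (r,kernel):
  [0] read 0x22 idx=17: raw=0x2C007 flags P=1 W=1 U=1 S=0
  [1] read 0x2C idx=16: raw=0x2D007 flags P=1 W=1 U=1 S=0
  [2] read 0x2D idx=25: raw=0x2F007 flags P=1 W=1 U=1 S=0
  [3] read 0x2F idx=28: raw=0x31007 flags P=1 W=1 U=1 S=0
  → PA=0x31E24  (4 entries read)
#2 VA=0x7808201AF1B (r,kernel):
  [0] read 0x22 idx=15: raw=0x34007 flags P=1 W=1 U=1 S=0
  [1] read 0x34 idx=2: raw=0x37007 flags P=1 W=1 U=1 S=0
  [2] read 0x37 idx=16: raw=0x3B007 flags P=1 W=1 U=1 S=0
  [3] read 0x3B idx=26: raw=0x3D007 flags P=1 W=1 U=1 S=0
  → PA=0x3DF1B  (4 entries read)
#3 VA=0xF80000000B2 (r,kernel):
  [0] read 0x22 idx=31: raw=0x11006 flags P=0 W=1 U=1 S=0
  ✗ PAGE_NOT_PRESENT  [1 reads]

TLB: [["0x7808201A", "0x3D"]]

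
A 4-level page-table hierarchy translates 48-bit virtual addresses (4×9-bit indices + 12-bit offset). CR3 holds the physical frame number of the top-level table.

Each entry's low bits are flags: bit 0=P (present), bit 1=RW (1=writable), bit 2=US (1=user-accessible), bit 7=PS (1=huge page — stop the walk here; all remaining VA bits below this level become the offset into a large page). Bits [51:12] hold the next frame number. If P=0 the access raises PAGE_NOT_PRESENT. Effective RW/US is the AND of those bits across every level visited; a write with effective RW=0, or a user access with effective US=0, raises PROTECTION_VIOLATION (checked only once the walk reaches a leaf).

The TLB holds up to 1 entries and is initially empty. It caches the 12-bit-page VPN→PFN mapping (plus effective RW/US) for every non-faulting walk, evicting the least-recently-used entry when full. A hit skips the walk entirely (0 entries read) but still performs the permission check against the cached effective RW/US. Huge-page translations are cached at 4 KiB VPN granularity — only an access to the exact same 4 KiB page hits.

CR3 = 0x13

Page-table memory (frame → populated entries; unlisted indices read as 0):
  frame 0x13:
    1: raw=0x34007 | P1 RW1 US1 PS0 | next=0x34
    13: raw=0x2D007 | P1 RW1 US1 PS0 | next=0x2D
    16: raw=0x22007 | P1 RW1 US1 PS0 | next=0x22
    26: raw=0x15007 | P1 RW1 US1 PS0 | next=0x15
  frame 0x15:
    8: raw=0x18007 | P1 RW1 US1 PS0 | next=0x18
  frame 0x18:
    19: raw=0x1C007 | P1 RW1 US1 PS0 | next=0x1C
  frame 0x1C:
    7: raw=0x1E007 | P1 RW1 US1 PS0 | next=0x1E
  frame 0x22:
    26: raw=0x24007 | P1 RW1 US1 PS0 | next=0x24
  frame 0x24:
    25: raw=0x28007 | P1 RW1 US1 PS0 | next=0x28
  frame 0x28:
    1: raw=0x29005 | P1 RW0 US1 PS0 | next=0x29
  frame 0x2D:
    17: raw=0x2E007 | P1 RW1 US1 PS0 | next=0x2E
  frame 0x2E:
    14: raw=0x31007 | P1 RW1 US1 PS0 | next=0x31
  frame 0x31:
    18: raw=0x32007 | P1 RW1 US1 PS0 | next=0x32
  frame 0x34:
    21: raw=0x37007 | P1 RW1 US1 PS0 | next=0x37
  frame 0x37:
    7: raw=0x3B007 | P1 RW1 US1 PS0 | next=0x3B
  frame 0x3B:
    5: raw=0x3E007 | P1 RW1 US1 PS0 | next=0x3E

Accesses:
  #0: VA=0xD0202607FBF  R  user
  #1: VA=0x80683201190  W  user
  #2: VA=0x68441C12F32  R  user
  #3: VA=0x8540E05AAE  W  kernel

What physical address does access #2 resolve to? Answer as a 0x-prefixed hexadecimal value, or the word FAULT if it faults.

Walk each access:
#0 VA=0xD0202607FBF (r,user):
  L0: frame=0x13 idx=26 entry=0x15007 [P=1 RW=1 US=1 PS=0]
  L1: frame=0x15 idx=8 entry=0x18007 [P=1 RW=1 US=1 PS=0]
  L2: frame=0x18 idx=19 entry=0x1C007 [P=1 RW=1 US=1 PS=0]
  L3: frame=0x1C idx=7 entry=0x1E007 [P=1 RW=1 US=1 PS=0]
  ⇒ phys 0x1EFBF  [4 reads]
#1 VA=0x80683201190 (w,user):
  L0: frame=0x13 idx=16 entry=0x22007 [P=1 RW=1 US=1 PS=0]
  L1: frame=0x22 idx=26 entry=0x24007 [P=1 RW=1 US=1 PS=0]
  L2: frame=0x24 idx=25 entry=0x28007 [P=1 RW=1 US=1 PS=0]
  L3: frame=0x28 idx=1 entry=0x29005 [P=1 RW=0 US=1 PS=0]
  ✗ PROTECTION_VIOLATION  [4 reads]
#2 VA=0x68441C12F32 (r,user):
  L0: frame=0x13 idx=13 entry=0x2D007 [P=1 RW=1 US=1 PS=0]
  L1: frame=0x2D idx=17 entry=0x2E007 [P=1 RW=1 US=1 PS=0]
  L2: frame=0x2E idx=14 entry=0x31007 [P=1 RW=1 US=1 PS=0]
  L3: frame=0x31 idx=18 entry=0x32007 [P=1 RW=1 US=1 PS=0]
  ⇒ phys 0x32F32  [4 reads]
#3 VA=0x8540E05AAE (w,kernel):
  L0: frame=0x13 idx=1 entry=0x34007 [P=1 RW=1 US=1 PS=0]
  L1: frame=0x34 idx=21 entry=0x37007 [P=1 RW=1 US=1 PS=0]
  L2: frame=0x37 idx=7 entry=0x3B007 [P=1 RW=1 US=1 PS=0]
  L3: frame=0x3B idx=5 entry=0x3E007 [P=1 RW=1 US=1 PS=0]
  ⇒ phys 0x3EAAE  [4 reads]

Access #2 PA: 0x32F32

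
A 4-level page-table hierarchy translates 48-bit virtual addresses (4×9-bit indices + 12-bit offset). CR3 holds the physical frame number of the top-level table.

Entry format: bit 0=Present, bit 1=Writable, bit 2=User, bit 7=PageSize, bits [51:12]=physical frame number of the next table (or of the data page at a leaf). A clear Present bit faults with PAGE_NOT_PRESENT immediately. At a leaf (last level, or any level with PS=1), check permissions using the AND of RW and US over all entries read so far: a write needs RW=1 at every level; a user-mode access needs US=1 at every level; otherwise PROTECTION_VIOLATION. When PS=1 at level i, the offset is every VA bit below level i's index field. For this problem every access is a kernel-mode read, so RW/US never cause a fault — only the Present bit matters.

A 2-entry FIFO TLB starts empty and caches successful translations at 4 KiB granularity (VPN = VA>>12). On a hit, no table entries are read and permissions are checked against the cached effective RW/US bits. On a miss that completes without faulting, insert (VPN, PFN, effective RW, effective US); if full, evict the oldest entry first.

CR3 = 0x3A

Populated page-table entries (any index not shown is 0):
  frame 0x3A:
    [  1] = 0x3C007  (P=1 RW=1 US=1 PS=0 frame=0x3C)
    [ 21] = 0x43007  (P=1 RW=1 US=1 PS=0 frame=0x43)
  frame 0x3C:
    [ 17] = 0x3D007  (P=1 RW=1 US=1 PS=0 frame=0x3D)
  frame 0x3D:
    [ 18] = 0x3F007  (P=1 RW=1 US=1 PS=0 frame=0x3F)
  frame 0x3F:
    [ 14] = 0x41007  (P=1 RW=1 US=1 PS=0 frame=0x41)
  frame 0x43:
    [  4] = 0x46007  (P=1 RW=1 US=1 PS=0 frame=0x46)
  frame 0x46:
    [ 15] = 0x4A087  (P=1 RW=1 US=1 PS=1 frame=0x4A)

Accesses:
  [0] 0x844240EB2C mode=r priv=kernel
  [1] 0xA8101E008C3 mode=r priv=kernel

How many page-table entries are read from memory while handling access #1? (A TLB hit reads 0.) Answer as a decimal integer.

Walk each access:
#0 VA=0x844240EB2C (r,kernel):
  lvl0: tbl 0x3A, slot 1 ⇒ 0x3C007 (P1/RW1/US1/PS0)
  lvl1: tbl 0x3C, slot 17 ⇒ 0x3D007 (P1/RW1/US1/PS0)
  lvl2: tbl 0x3D, slot 18 ⇒ 0x3F007 (P1/RW1/US1/PS0)
  lvl3: tbl 0x3F, slot 14 ⇒ 0x41007 (P1/RW1/US1/PS0)
  ✓ 0x41B2C  — 4 lookups
#1 VA=0xA8101E008C3 (r,kernel):
  lvl0: tbl 0x3A, slot 21 ⇒ 0x43007 (P1/RW1/US1/PS0)
  lvl1: tbl 0x43, slot 4 ⇒ 0x46007 (P1/RW1/US1/PS0)
  lvl2: tbl 0x46, slot 15 ⇒ 0x4A087 (P1/RW1/US1/PS1)
  ✓ 0x4A8C3 (huge @L2)  — 3 lookups

Entries read for #1: 3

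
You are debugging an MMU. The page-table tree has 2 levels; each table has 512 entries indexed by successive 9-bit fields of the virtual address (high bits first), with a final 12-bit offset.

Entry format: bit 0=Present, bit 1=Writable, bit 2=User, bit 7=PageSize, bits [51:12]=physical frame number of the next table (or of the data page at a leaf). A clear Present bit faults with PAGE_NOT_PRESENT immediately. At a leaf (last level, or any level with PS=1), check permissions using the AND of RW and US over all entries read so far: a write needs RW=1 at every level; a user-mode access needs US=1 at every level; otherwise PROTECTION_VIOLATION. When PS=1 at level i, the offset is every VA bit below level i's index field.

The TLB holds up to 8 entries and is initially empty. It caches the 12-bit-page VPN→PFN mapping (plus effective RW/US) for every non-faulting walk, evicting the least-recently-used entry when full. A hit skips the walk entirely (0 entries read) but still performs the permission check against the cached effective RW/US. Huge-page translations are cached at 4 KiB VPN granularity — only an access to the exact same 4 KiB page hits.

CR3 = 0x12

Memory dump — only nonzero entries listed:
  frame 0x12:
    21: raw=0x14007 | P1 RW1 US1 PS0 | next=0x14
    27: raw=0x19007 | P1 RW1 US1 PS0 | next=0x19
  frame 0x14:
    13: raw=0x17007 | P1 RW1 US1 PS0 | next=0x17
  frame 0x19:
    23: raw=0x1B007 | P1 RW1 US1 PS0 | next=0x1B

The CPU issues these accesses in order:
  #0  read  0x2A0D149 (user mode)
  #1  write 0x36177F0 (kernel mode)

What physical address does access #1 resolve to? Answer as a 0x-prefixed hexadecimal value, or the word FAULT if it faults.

Per-access translation:
#0 VA=0x2A0D149 (r,user):
  L0: frame=0x12 idx=21 entry=0x14007 [P=1 RW=1 US=1 PS=0]
  L1: frame=0x14 idx=13 entry=0x17007 [P=1 RW=1 US=1 PS=0]
  → PA=0x17149  (2 entries read)
#1 VA=0x36177F0 (w,kernel):
  L0: frame=0x12 idx=27 entry=0x19007 [P=1 RW=1 US=1 PS=0]
  L1: frame=0x19 idx=23 entry=0x1B007 [P=1 RW=1 US=1 PS=0]
  → PA=0x1B7F0  (2 entries read)

Access #1 PA: 0x1B7F0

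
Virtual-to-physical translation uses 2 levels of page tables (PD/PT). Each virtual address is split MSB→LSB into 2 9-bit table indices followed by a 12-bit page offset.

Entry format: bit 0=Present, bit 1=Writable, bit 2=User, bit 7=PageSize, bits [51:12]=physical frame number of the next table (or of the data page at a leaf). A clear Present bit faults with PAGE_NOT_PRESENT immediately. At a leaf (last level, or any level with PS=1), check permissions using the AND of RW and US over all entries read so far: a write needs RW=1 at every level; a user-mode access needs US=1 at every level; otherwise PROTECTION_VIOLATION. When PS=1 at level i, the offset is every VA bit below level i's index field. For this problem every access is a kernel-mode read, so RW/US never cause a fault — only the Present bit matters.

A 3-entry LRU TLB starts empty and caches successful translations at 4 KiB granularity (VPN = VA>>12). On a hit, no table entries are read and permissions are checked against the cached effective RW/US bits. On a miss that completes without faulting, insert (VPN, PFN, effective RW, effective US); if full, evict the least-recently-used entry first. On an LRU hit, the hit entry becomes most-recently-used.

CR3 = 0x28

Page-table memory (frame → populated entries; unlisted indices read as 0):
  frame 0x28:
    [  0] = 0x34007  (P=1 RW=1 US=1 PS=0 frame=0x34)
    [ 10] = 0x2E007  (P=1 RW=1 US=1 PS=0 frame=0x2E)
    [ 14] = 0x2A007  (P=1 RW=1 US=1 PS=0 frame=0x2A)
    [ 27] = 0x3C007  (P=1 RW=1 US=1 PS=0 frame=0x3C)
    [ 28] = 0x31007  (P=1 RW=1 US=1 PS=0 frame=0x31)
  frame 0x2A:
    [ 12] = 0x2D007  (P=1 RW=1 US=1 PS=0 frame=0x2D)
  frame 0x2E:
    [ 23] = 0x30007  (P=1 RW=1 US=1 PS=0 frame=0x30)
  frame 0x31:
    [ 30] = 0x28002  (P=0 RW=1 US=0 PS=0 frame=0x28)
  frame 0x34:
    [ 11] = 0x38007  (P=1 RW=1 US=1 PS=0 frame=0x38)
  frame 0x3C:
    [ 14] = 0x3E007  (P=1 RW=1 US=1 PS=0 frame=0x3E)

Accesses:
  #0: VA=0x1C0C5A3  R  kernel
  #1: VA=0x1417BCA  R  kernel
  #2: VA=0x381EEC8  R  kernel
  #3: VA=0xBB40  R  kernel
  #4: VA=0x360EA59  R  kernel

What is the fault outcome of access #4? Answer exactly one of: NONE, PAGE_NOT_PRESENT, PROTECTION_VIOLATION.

Walk each access:
#0 VA=0x1C0C5A3 (r,kernel):
  L0: frame=0x28 idx=14 entry=0x2A007 [P=1 RW=1 US=1 PS=0]
  L1: frame=0x2A idx=12 entry=0x2D007 [P=1 RW=1 US=1 PS=0]
  ⇒ phys 0x2D5A3  [2 reads]
#1 VA=0x1417BCA (r,kernel):
  L0: frame=0x28 idx=10 entry=0x2E007 [P=1 RW=1 US=1 PS=0]
  L1: frame=0x2E idx=23 entry=0x30007 [P=1 RW=1 US=1 PS=0]
  ⇒ phys 0x30BCA  [2 reads]
#2 VA=0x381EEC8 (r,kernel):
  L0: frame=0x28 idx=28 entry=0x31007 [P=1 RW=1 US=1 PS=0]
  L1: frame=0x31 idx=30 entry=0x28002 [P=0 RW=1 US=0 PS=0]
  → PAGE_NOT_PRESENT  (2 entries read)
#3 VA=0xBB40 (r,kernel):
  L0: frame=0x28 idx=0 entry=0x34007 [P=1 RW=1 US=1 PS=0]
  L1: frame=0x34 idx=11 entry=0x38007 [P=1 RW=1 US=1 PS=0]
  ⇒ phys 0x38B40  [2 reads]
#4 VA=0x360EA59 (r,kernel):
  L0: frame=0x28 idx=27 entry=0x3C007 [P=1 RW=1 US=1 PS=0]
  L1: frame=0x3C idx=14 entry=0x3E007 [P=1 RW=1 US=1 PS=0]
  ⇒ phys 0x3EA59  [2 reads]

Access #4 fault: NONE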